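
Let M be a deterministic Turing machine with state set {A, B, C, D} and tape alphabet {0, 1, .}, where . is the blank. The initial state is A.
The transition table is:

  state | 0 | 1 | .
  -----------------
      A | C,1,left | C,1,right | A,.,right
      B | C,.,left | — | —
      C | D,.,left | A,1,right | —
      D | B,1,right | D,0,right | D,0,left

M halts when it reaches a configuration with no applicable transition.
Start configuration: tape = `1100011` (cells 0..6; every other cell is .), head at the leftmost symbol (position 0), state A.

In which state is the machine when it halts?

state=A head=0 tape=[1]100011   (A,1)→(C,1,right)
state=C head=1 tape=1[1]00011   (C,1)→(A,1,right)
state=A head=2 tape=11[0]0011   (A,0)→(C,1,left)
state=C head=1 tape=1[1]10011   (C,1)→(A,1,right)
state=A head=2 tape=11[1]0011   (A,1)→(C,1,right)
state=C head=3 tape=111[0]011   (C,0)→(D,.,left)
state=D head=2 tape=11[1].011   (D,1)→(D,0,right)
state=D head=3 tape=110[.]011   (D,.)→(D,0,left)
state=D head=2 tape=11[0]0011   (D,0)→(B,1,right)
state=B head=3 tape=111[0]011   (B,0)→(C,.,left)
state=C head=2 tape=11[1].011   (C,1)→(A,1,right)
state=A head=3 tape=111[.]011   (A,.)→(A,.,right)
state=A head=4 tape=111.[0]11   (A,0)→(C,1,left)
state=C head=3 tape=111[.]111
No transition is defined for (C, .); M halts in state C.

C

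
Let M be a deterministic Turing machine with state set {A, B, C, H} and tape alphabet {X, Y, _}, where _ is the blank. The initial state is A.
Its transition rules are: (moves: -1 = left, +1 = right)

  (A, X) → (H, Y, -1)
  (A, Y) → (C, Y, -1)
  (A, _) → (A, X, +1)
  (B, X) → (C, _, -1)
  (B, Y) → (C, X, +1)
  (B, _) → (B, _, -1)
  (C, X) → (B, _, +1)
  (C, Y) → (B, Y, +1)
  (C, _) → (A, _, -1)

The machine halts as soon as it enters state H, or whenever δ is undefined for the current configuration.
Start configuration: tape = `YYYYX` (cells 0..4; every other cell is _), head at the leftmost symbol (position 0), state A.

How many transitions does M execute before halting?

16

A | __[Y]YYYX   read Y → write Y, move -1, go to C
C | _[_]YYYYX   read _ → write _, move -1, go to A
A | [_]_YYYYX   read _ → write X, move +1, go to A
A | X[_]YYYYX   read _ → write X, move +1, go to A
A | XX[Y]YYYX   read Y → write Y, move -1, go to C
C | X[X]YYYYX   read X → write _, move +1, go to B
B | X_[Y]YYYX   read Y → write X, move +1, go to C
C | X_X[Y]YYX   read Y → write Y, move +1, go to B
B | X_XY[Y]YX   read Y → write X, move +1, go to C
C | X_XYX[Y]X   read Y → write Y, move +1, go to B
B | X_XYXY[X]   read X → write _, move -1, go to C
C | X_XYX[Y]_   read Y → write Y, move +1, go to B
B | X_XYXY[_]   read _ → write _, move -1, go to B
B | X_XYX[Y]_   read Y → write X, move +1, go to C
C | X_XYXX[_]   read _ → write _, move -1, go to A
A | X_XYX[X]_   read X → write Y, move -1, go to H
H | X_XY[X]Y_
M halts after 16 transitions.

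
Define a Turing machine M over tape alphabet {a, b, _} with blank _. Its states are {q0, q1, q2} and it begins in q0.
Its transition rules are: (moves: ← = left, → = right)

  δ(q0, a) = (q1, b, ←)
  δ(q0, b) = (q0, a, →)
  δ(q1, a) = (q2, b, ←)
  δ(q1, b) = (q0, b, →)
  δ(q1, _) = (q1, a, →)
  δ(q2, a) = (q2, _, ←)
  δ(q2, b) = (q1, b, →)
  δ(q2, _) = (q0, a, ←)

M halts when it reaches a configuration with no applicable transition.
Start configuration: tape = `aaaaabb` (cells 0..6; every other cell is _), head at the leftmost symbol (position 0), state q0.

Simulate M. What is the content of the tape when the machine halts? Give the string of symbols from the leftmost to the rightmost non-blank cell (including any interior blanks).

state=q0 head=0 tape=_[a]aaaabb_   (q0,a)→(q1,b,←)
state=q1 head=-1 tape=[_]baaaabb_   (q1,_)→(q1,a,→)
state=q1 head=0 tape=a[b]aaaabb_   (q1,b)→(q0,b,→)
state=q0 head=1 tape=ab[a]aaabb_   (q0,a)→(q1,b,←)
state=q1 head=0 tape=a[b]baaabb_   (q1,b)→(q0,b,→)
state=q0 head=1 tape=ab[b]aaabb_   (q0,b)→(q0,a,→)
state=q0 head=2 tape=aba[a]aabb_   (q0,a)→(q1,b,←)
state=q1 head=1 tape=ab[a]baabb_   (q1,a)→(q2,b,←)
state=q2 head=0 tape=a[b]bbaabb_   (q2,b)→(q1,b,→)
state=q1 head=1 tape=ab[b]baabb_   (q1,b)→(q0,b,→)
state=q0 head=2 tape=abb[b]aabb_   (q0,b)→(q0,a,→)
state=q0 head=3 tape=abba[a]abb_   (q0,a)→(q1,b,←)
state=q1 head=2 tape=abb[a]babb_   (q1,a)→(q2,b,←)
state=q2 head=1 tape=ab[b]bbabb_   (q2,b)→(q1,b,→)
state=q1 head=2 tape=abb[b]babb_   (q1,b)→(q0,b,→)
state=q0 head=3 tape=abbb[b]abb_   (q0,b)→(q0,a,→)
state=q0 head=4 tape=abbba[a]bb_   (q0,a)→(q1,b,←)
state=q1 head=3 tape=abbb[a]bbb_   (q1,a)→(q2,b,←)
state=q2 head=2 tape=abb[b]bbbb_   (q2,b)→(q1,b,→)
state=q1 head=3 tape=abbb[b]bbb_   (q1,b)→(q0,b,→)
state=q0 head=4 tape=abbbb[b]bb_   (q0,b)→(q0,a,→)
state=q0 head=5 tape=abbbba[b]b_   (q0,b)→(q0,a,→)
state=q0 head=6 tape=abbbbaa[b]_   (q0,b)→(q0,a,→)
state=q0 head=7 tape=abbbbaaa[_]
The non-blank tape span at halt is abbbbaaa.

abbbbaaa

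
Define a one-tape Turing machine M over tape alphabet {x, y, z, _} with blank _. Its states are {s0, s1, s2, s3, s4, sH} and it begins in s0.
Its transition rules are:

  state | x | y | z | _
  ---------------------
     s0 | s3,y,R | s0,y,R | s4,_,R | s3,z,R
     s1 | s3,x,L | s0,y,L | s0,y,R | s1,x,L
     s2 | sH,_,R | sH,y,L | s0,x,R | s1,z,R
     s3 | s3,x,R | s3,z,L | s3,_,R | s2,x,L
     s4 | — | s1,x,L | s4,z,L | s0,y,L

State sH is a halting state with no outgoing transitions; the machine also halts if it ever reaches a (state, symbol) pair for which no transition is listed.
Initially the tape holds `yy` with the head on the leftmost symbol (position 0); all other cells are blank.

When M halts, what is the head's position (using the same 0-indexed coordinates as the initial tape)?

2

state=s0 head=0 tape=[y]y___   (s0,y)→(s0,y,R)
state=s0 head=1 tape=y[y]___   (s0,y)→(s0,y,R)
state=s0 head=2 tape=yy[_]__   (s0,_)→(s3,z,R)
state=s3 head=3 tape=yyz[_]_   (s3,_)→(s2,x,L)
state=s2 head=2 tape=yy[z]x_   (s2,z)→(s0,x,R)
state=s0 head=3 tape=yyx[x]_   (s0,x)→(s3,y,R)
state=s3 head=4 tape=yyxy[_]   (s3,_)→(s2,x,L)
state=s2 head=3 tape=yyx[y]x   (s2,y)→(sH,y,L)
state=sH head=2 tape=yy[x]yx
At halt the head is at cell 2.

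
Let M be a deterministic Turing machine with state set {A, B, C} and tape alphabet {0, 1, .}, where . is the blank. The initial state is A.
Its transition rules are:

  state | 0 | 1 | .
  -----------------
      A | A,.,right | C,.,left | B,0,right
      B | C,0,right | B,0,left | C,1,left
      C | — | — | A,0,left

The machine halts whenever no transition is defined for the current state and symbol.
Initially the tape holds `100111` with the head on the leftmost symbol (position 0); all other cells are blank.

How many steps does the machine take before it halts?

state=A head=0 tape=..[1]00111..   (A,1)→(C,.,left)
state=C head=-1 tape=.[.].00111..   (C,.)→(A,0,left)
state=A head=-2 tape=[.]0.00111..   (A,.)→(B,0,right)
state=B head=-1 tape=0[0].00111..   (B,0)→(C,0,right)
state=C head=0 tape=00[.]00111..   (C,.)→(A,0,left)
state=A head=-1 tape=0[0]000111..   (A,0)→(A,.,right)
state=A head=0 tape=0.[0]00111..   (A,0)→(A,.,right)
state=A head=1 tape=0..[0]0111..   (A,0)→(A,.,right)
state=A head=2 tape=0...[0]111..   (A,0)→(A,.,right)
state=A head=3 tape=0....[1]11..   (A,1)→(C,.,left)
state=C head=2 tape=0...[.].11..   (C,.)→(A,0,left)
state=A head=1 tape=0..[.]0.11..   (A,.)→(B,0,right)
state=B head=2 tape=0..0[0].11..   (B,0)→(C,0,right)
state=C head=3 tape=0..00[.]11..   (C,.)→(A,0,left)
state=A head=2 tape=0..0[0]011..   (A,0)→(A,.,right)
state=A head=3 tape=0..0.[0]11..   (A,0)→(A,.,right)
state=A head=4 tape=0..0..[1]1..   (A,1)→(C,.,left)
state=C head=3 tape=0..0.[.].1..   (C,.)→(A,0,left)
state=A head=2 tape=0..0[.]0.1..   (A,.)→(B,0,right)
state=B head=3 tape=0..00[0].1..   (B,0)→(C,0,right)
state=C head=4 tape=0..000[.]1..   (C,.)→(A,0,left)
state=A head=3 tape=0..00[0]01..   (A,0)→(A,.,right)
state=A head=4 tape=0..00.[0]1..   (A,0)→(A,.,right)
state=A head=5 tape=0..00..[1]..   (A,1)→(C,.,left)
state=C head=4 tape=0..00.[.]...   (C,.)→(A,0,left)
state=A head=3 tape=0..00[.]0...   (A,.)→(B,0,right)
state=B head=4 tape=0..000[0]...   (B,0)→(C,0,right)
state=C head=5 tape=0..0000[.]..   (C,.)→(A,0,left)
state=A head=4 tape=0..000[0]0..   (A,0)→(A,.,right)
state=A head=5 tape=0..000.[0]..   (A,0)→(A,.,right)
state=A head=6 tape=0..000..[.].   (A,.)→(B,0,right)
state=B head=7 tape=0..000..0[.]   (B,.)→(C,1,left)
state=C head=6 tape=0..000..[0]1
M halts after 32 transitions.

32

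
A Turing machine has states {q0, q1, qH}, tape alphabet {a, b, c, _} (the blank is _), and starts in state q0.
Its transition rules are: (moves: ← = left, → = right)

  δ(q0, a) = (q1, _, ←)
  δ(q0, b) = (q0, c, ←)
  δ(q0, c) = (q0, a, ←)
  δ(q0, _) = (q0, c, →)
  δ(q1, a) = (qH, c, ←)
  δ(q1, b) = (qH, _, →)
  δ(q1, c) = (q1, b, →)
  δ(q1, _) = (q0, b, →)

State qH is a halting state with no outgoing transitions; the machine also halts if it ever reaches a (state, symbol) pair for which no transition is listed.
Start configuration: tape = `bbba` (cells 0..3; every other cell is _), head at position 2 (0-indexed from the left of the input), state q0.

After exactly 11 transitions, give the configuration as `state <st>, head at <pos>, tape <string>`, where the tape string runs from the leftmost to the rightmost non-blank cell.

state q1, head at -1, tape bb_cca

q0 | __bb[b]a   read b → write c, move ←, go to q0
q0 | __b[b]ca   read b → write c, move ←, go to q0
q0 | __[b]cca   read b → write c, move ←, go to q0
q0 | _[_]ccca   read _ → write c, move →, go to q0
q0 | _c[c]cca   read c → write a, move ←, go to q0
q0 | _[c]acca   read c → write a, move ←, go to q0
q0 | [_]aacca   read _ → write c, move →, go to q0
q0 | c[a]acca   read a → write _, move ←, go to q1
q1 | [c]_acca   read c → write b, move →, go to q1
q1 | b[_]acca   read _ → write b, move →, go to q0
q0 | bb[a]cca   read a → write _, move ←, go to q1
q1 | b[b]_cca
After 11 steps: state q1, head at -1, tape bb_cca.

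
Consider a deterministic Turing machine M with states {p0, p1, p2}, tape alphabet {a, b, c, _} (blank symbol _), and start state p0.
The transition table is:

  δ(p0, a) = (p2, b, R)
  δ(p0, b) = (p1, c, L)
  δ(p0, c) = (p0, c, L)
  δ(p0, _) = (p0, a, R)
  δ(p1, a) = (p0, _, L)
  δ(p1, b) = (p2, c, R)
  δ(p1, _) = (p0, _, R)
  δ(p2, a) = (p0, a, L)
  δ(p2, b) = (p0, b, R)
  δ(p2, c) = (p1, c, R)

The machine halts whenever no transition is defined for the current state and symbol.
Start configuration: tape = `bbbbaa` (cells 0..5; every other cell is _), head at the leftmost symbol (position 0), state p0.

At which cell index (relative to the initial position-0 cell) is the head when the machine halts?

state=p0 head=0 tape=__[b]bbbaa   (p0,b)→(p1,c,L)
state=p1 head=-1 tape=_[_]cbbbaa   (p1,_)→(p0,_,R)
state=p0 head=0 tape=__[c]bbbaa   (p0,c)→(p0,c,L)
state=p0 head=-1 tape=_[_]cbbbaa   (p0,_)→(p0,a,R)
state=p0 head=0 tape=_a[c]bbbaa   (p0,c)→(p0,c,L)
state=p0 head=-1 tape=_[a]cbbbaa   (p0,a)→(p2,b,R)
state=p2 head=0 tape=_b[c]bbbaa   (p2,c)→(p1,c,R)
state=p1 head=1 tape=_bc[b]bbaa   (p1,b)→(p2,c,R)
state=p2 head=2 tape=_bcc[b]baa   (p2,b)→(p0,b,R)
state=p0 head=3 tape=_bccb[b]aa   (p0,b)→(p1,c,L)
state=p1 head=2 tape=_bcc[b]caa   (p1,b)→(p2,c,R)
state=p2 head=3 tape=_bccc[c]aa   (p2,c)→(p1,c,R)
state=p1 head=4 tape=_bcccc[a]a   (p1,a)→(p0,_,L)
state=p0 head=3 tape=_bccc[c]_a   (p0,c)→(p0,c,L)
state=p0 head=2 tape=_bcc[c]c_a   (p0,c)→(p0,c,L)
state=p0 head=1 tape=_bc[c]cc_a   (p0,c)→(p0,c,L)
state=p0 head=0 tape=_b[c]ccc_a   (p0,c)→(p0,c,L)
state=p0 head=-1 tape=_[b]cccc_a   (p0,b)→(p1,c,L)
state=p1 head=-2 tape=[_]ccccc_a   (p1,_)→(p0,_,R)
state=p0 head=-1 tape=_[c]cccc_a   (p0,c)→(p0,c,L)
state=p0 head=-2 tape=[_]ccccc_a   (p0,_)→(p0,a,R)
state=p0 head=-1 tape=a[c]cccc_a   (p0,c)→(p0,c,L)
state=p0 head=-2 tape=[a]ccccc_a   (p0,a)→(p2,b,R)
state=p2 head=-1 tape=b[c]cccc_a   (p2,c)→(p1,c,R)
state=p1 head=0 tape=bc[c]ccc_a
At halt the head is at cell 0.

0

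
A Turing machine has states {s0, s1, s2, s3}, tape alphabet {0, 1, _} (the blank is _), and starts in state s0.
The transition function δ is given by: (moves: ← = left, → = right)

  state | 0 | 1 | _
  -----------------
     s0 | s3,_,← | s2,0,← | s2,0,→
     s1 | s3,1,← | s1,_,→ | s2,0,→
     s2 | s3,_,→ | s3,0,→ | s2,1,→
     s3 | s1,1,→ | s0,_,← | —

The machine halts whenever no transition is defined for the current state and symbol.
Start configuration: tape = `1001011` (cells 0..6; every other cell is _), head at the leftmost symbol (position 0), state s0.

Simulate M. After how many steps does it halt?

s0 | __[1]001011_   read 1 → write 0, move ←, go to s2
s2 | _[_]0001011_   read _ → write 1, move →, go to s2
s2 | _1[0]001011_   read 0 → write _, move →, go to s3
s3 | _1_[0]01011_   read 0 → write 1, move →, go to s1
s1 | _1_1[0]1011_   read 0 → write 1, move ←, go to s3
s3 | _1_[1]11011_   read 1 → write _, move ←, go to s0
s0 | _1[_]_11011_   read _ → write 0, move →, go to s2
s2 | _10[_]11011_   read _ → write 1, move →, go to s2
s2 | _101[1]1011_   read 1 → write 0, move →, go to s3
s3 | _1010[1]011_   read 1 → write _, move ←, go to s0
s0 | _101[0]_011_   read 0 → write _, move ←, go to s3
s3 | _10[1]__011_   read 1 → write _, move ←, go to s0
s0 | _1[0]___011_   read 0 → write _, move ←, go to s3
s3 | _[1]____011_   read 1 → write _, move ←, go to s0
s0 | [_]_____011_   read _ → write 0, move →, go to s2
s2 | 0[_]____011_   read _ → write 1, move →, go to s2
s2 | 01[_]___011_   read _ → write 1, move →, go to s2
s2 | 011[_]__011_   read _ → write 1, move →, go to s2
s2 | 0111[_]_011_   read _ → write 1, move →, go to s2
s2 | 01111[_]011_   read _ → write 1, move →, go to s2
s2 | 011111[0]11_   read 0 → write _, move →, go to s3
s3 | 011111_[1]1_   read 1 → write _, move ←, go to s0
s0 | 011111[_]_1_   read _ → write 0, move →, go to s2
s2 | 0111110[_]1_   read _ → write 1, move →, go to s2
s2 | 01111101[1]_   read 1 → write 0, move →, go to s3
s3 | 011111010[_]
M halts after 25 transitions.

25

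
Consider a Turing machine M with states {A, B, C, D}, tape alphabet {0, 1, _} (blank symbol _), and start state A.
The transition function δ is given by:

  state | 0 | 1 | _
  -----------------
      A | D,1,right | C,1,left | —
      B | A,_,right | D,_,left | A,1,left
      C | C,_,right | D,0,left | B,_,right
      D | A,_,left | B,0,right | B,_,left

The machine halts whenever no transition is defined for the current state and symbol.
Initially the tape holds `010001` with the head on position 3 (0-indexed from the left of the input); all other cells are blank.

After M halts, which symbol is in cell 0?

_

A | _010[0]01   read 0 → write 1, move right, go to D
D | _0101[0]1   read 0 → write _, move left, go to A
A | _010[1]_1   read 1 → write 1, move left, go to C
C | _01[0]1_1   read 0 → write _, move right, go to C
C | _01_[1]_1   read 1 → write 0, move left, go to D
D | _01[_]0_1   read _ → write _, move left, go to B
B | _0[1]_0_1   read 1 → write _, move left, go to D
D | _[0]__0_1   read 0 → write _, move left, go to A
A | [_]___0_1
Cell 0 holds _ when M halts.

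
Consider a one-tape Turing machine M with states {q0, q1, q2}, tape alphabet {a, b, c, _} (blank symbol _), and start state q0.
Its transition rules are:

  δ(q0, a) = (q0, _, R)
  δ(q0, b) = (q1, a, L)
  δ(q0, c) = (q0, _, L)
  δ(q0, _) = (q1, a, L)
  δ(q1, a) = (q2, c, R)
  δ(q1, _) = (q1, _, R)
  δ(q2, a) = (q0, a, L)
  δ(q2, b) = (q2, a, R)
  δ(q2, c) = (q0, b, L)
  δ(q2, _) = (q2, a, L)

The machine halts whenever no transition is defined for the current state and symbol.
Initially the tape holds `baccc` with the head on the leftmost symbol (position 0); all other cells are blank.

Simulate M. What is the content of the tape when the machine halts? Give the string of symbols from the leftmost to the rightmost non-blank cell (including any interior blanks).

c_cabac

state=q0 head=0 tape=___[b]accc   (q0,b)→(q1,a,L)
state=q1 head=-1 tape=__[_]aaccc   (q1,_)→(q1,_,R)
state=q1 head=0 tape=___[a]accc   (q1,a)→(q2,c,R)
state=q2 head=1 tape=___c[a]ccc   (q2,a)→(q0,a,L)
state=q0 head=0 tape=___[c]accc   (q0,c)→(q0,_,L)
state=q0 head=-1 tape=__[_]_accc   (q0,_)→(q1,a,L)
state=q1 head=-2 tape=_[_]a_accc   (q1,_)→(q1,_,R)
state=q1 head=-1 tape=__[a]_accc   (q1,a)→(q2,c,R)
state=q2 head=0 tape=__c[_]accc   (q2,_)→(q2,a,L)
state=q2 head=-1 tape=__[c]aaccc   (q2,c)→(q0,b,L)
state=q0 head=-2 tape=_[_]baaccc   (q0,_)→(q1,a,L)
state=q1 head=-3 tape=[_]abaaccc   (q1,_)→(q1,_,R)
state=q1 head=-2 tape=_[a]baaccc   (q1,a)→(q2,c,R)
state=q2 head=-1 tape=_c[b]aaccc   (q2,b)→(q2,a,R)
state=q2 head=0 tape=_ca[a]accc   (q2,a)→(q0,a,L)
state=q0 head=-1 tape=_c[a]aaccc   (q0,a)→(q0,_,R)
state=q0 head=0 tape=_c_[a]accc   (q0,a)→(q0,_,R)
state=q0 head=1 tape=_c__[a]ccc   (q0,a)→(q0,_,R)
state=q0 head=2 tape=_c___[c]cc   (q0,c)→(q0,_,L)
state=q0 head=1 tape=_c__[_]_cc   (q0,_)→(q1,a,L)
state=q1 head=0 tape=_c_[_]a_cc   (q1,_)→(q1,_,R)
state=q1 head=1 tape=_c__[a]_cc   (q1,a)→(q2,c,R)
state=q2 head=2 tape=_c__c[_]cc   (q2,_)→(q2,a,L)
state=q2 head=1 tape=_c__[c]acc   (q2,c)→(q0,b,L)
state=q0 head=0 tape=_c_[_]bacc   (q0,_)→(q1,a,L)
state=q1 head=-1 tape=_c[_]abacc   (q1,_)→(q1,_,R)
state=q1 head=0 tape=_c_[a]bacc   (q1,a)→(q2,c,R)
state=q2 head=1 tape=_c_c[b]acc   (q2,b)→(q2,a,R)
state=q2 head=2 tape=_c_ca[a]cc   (q2,a)→(q0,a,L)
state=q0 head=1 tape=_c_c[a]acc   (q0,a)→(q0,_,R)
state=q0 head=2 tape=_c_c_[a]cc   (q0,a)→(q0,_,R)
state=q0 head=3 tape=_c_c__[c]c   (q0,c)→(q0,_,L)
state=q0 head=2 tape=_c_c_[_]_c   (q0,_)→(q1,a,L)
state=q1 head=1 tape=_c_c[_]a_c   (q1,_)→(q1,_,R)
state=q1 head=2 tape=_c_c_[a]_c   (q1,a)→(q2,c,R)
state=q2 head=3 tape=_c_c_c[_]c   (q2,_)→(q2,a,L)
state=q2 head=2 tape=_c_c_[c]ac   (q2,c)→(q0,b,L)
state=q0 head=1 tape=_c_c[_]bac   (q0,_)→(q1,a,L)
state=q1 head=0 tape=_c_[c]abac
The non-blank tape span at halt is c_cabac.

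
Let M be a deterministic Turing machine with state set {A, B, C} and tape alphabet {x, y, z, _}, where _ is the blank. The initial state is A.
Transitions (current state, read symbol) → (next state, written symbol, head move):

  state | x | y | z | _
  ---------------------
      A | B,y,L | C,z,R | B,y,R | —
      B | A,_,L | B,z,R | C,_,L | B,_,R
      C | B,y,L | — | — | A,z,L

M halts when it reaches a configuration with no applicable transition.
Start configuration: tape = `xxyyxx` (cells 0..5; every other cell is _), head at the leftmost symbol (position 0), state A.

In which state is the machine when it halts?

A

state=A head=0 tape=_[x]xyyxx   (A,x)→(B,y,L)
state=B head=-1 tape=[_]yxyyxx   (B,_)→(B,_,R)
state=B head=0 tape=_[y]xyyxx   (B,y)→(B,z,R)
state=B head=1 tape=_z[x]yyxx   (B,x)→(A,_,L)
state=A head=0 tape=_[z]_yyxx   (A,z)→(B,y,R)
state=B head=1 tape=_y[_]yyxx   (B,_)→(B,_,R)
state=B head=2 tape=_y_[y]yxx   (B,y)→(B,z,R)
state=B head=3 tape=_y_z[y]xx   (B,y)→(B,z,R)
state=B head=4 tape=_y_zz[x]x   (B,x)→(A,_,L)
state=A head=3 tape=_y_z[z]_x   (A,z)→(B,y,R)
state=B head=4 tape=_y_zy[_]x   (B,_)→(B,_,R)
state=B head=5 tape=_y_zy_[x]   (B,x)→(A,_,L)
state=A head=4 tape=_y_zy[_]_
No transition is defined for (A, _); M halts in state A.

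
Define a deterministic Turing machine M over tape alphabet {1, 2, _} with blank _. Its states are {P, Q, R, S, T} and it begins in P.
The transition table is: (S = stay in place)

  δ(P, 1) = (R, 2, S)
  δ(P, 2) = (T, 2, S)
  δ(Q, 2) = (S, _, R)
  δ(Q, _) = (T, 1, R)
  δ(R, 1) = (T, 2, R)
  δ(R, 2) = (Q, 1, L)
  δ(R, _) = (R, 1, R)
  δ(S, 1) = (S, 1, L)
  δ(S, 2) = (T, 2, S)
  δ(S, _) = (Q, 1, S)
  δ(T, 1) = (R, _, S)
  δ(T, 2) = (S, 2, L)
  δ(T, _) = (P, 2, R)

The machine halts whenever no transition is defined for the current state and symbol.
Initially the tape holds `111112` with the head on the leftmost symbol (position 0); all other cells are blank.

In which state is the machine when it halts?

state=P head=0 tape=_[1]11112   (P,1)→(R,2,S)
state=R head=0 tape=_[2]11112   (R,2)→(Q,1,L)
state=Q head=-1 tape=[_]111112   (Q,_)→(T,1,R)
state=T head=0 tape=1[1]11112   (T,1)→(R,_,S)
state=R head=0 tape=1[_]11112   (R,_)→(R,1,R)
state=R head=1 tape=11[1]1112   (R,1)→(T,2,R)
state=T head=2 tape=112[1]112   (T,1)→(R,_,S)
state=R head=2 tape=112[_]112   (R,_)→(R,1,R)
state=R head=3 tape=1121[1]12   (R,1)→(T,2,R)
state=T head=4 tape=11212[1]2   (T,1)→(R,_,S)
state=R head=4 tape=11212[_]2   (R,_)→(R,1,R)
state=R head=5 tape=112121[2]   (R,2)→(Q,1,L)
state=Q head=4 tape=11212[1]1
No transition is defined for (Q, 1); M halts in state Q.

Q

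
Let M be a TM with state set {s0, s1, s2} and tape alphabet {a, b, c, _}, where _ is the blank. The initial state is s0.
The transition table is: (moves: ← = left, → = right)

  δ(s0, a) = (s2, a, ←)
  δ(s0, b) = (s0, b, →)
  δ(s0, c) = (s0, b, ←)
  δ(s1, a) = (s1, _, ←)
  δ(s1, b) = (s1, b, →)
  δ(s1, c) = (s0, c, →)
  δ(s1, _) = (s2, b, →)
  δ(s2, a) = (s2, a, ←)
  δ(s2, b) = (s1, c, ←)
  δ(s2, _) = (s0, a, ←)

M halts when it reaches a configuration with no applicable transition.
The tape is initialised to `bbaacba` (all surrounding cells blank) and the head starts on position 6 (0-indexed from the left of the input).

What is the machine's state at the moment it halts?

s2

state=s0 head=6 tape=bbaacb[a]   (s0,a)→(s2,a,←)
state=s2 head=5 tape=bbaac[b]a   (s2,b)→(s1,c,←)
state=s1 head=4 tape=bbaa[c]ca   (s1,c)→(s0,c,→)
state=s0 head=5 tape=bbaac[c]a   (s0,c)→(s0,b,←)
state=s0 head=4 tape=bbaa[c]ba   (s0,c)→(s0,b,←)
state=s0 head=3 tape=bba[a]bba   (s0,a)→(s2,a,←)
state=s2 head=2 tape=bb[a]abba   (s2,a)→(s2,a,←)
state=s2 head=1 tape=b[b]aabba   (s2,b)→(s1,c,←)
state=s1 head=0 tape=[b]caabba   (s1,b)→(s1,b,→)
state=s1 head=1 tape=b[c]aabba   (s1,c)→(s0,c,→)
state=s0 head=2 tape=bc[a]abba   (s0,a)→(s2,a,←)
state=s2 head=1 tape=b[c]aabba
No transition is defined for (s2, c); M halts in state s2.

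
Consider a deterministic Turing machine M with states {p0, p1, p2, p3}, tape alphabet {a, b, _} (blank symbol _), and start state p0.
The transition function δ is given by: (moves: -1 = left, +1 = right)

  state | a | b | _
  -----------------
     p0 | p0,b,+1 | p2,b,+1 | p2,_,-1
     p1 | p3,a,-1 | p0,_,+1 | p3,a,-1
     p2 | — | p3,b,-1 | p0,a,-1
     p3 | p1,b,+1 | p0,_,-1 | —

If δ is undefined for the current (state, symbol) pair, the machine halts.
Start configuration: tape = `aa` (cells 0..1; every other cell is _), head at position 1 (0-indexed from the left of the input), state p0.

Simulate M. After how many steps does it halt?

8

state=p0 head=1 tape=a[a]_   (p0,a)→(p0,b,+1)
state=p0 head=2 tape=ab[_]   (p0,_)→(p2,_,-1)
state=p2 head=1 tape=a[b]_   (p2,b)→(p3,b,-1)
state=p3 head=0 tape=[a]b_   (p3,a)→(p1,b,+1)
state=p1 head=1 tape=b[b]_   (p1,b)→(p0,_,+1)
state=p0 head=2 tape=b_[_]   (p0,_)→(p2,_,-1)
state=p2 head=1 tape=b[_]_   (p2,_)→(p0,a,-1)
state=p0 head=0 tape=[b]a_   (p0,b)→(p2,b,+1)
state=p2 head=1 tape=b[a]_
M halts after 8 transitions.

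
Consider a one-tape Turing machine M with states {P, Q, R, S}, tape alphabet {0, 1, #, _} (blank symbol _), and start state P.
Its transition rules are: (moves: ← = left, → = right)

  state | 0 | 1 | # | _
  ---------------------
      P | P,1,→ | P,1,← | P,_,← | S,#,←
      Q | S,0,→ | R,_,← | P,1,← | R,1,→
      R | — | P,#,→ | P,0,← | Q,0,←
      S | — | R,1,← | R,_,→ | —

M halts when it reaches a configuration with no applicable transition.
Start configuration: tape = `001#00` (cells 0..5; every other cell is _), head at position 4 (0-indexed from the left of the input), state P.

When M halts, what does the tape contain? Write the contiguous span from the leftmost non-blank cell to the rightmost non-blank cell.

P | __001#[0]0_   read 0 → write 1, move →, go to P
P | __001#1[0]_   read 0 → write 1, move →, go to P
P | __001#11[_]   read _ → write #, move ←, go to S
S | __001#1[1]#   read 1 → write 1, move ←, go to R
R | __001#[1]1#   read 1 → write #, move →, go to P
P | __001##[1]#   read 1 → write 1, move ←, go to P
P | __001#[#]1#   read # → write _, move ←, go to P
P | __001[#]_1#   read # → write _, move ←, go to P
P | __00[1]__1#   read 1 → write 1, move ←, go to P
P | __0[0]1__1#   read 0 → write 1, move →, go to P
P | __01[1]__1#   read 1 → write 1, move ←, go to P
P | __0[1]1__1#   read 1 → write 1, move ←, go to P
P | __[0]11__1#   read 0 → write 1, move →, go to P
P | __1[1]1__1#   read 1 → write 1, move ←, go to P
P | __[1]11__1#   read 1 → write 1, move ←, go to P
P | _[_]111__1#   read _ → write #, move ←, go to S
S | [_]#111__1#
The non-blank tape span at halt is #111__1#.

#111__1#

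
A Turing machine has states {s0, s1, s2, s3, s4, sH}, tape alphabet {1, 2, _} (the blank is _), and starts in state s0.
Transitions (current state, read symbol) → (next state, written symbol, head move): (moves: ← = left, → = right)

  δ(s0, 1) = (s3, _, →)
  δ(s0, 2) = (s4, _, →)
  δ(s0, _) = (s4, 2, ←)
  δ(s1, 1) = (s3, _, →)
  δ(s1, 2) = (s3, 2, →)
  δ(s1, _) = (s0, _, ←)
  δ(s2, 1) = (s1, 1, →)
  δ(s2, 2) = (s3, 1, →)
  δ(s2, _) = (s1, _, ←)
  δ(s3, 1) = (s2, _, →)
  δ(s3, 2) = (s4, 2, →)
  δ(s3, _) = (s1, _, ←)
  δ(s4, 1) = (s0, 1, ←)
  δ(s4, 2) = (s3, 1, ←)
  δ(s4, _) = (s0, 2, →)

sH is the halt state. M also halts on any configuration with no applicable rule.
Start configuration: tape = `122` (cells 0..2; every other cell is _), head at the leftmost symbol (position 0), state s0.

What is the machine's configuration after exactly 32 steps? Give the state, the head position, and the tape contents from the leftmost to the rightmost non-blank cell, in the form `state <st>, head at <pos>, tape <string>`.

state=s0 head=0 tape=____[1]22   (s0,1)→(s3,_,→)
state=s3 head=1 tape=_____[2]2   (s3,2)→(s4,2,→)
state=s4 head=2 tape=_____2[2]   (s4,2)→(s3,1,←)
state=s3 head=1 tape=_____[2]1   (s3,2)→(s4,2,→)
state=s4 head=2 tape=_____2[1]   (s4,1)→(s0,1,←)
state=s0 head=1 tape=_____[2]1   (s0,2)→(s4,_,→)
state=s4 head=2 tape=______[1]   (s4,1)→(s0,1,←)
state=s0 head=1 tape=_____[_]1   (s0,_)→(s4,2,←)
state=s4 head=0 tape=____[_]21   (s4,_)→(s0,2,→)
state=s0 head=1 tape=____2[2]1   (s0,2)→(s4,_,→)
state=s4 head=2 tape=____2_[1]   (s4,1)→(s0,1,←)
state=s0 head=1 tape=____2[_]1   (s0,_)→(s4,2,←)
state=s4 head=0 tape=____[2]21   (s4,2)→(s3,1,←)
state=s3 head=-1 tape=___[_]121   (s3,_)→(s1,_,←)
state=s1 head=-2 tape=__[_]_121   (s1,_)→(s0,_,←)
state=s0 head=-3 tape=_[_]__121   (s0,_)→(s4,2,←)
state=s4 head=-4 tape=[_]2__121   (s4,_)→(s0,2,→)
state=s0 head=-3 tape=2[2]__121   (s0,2)→(s4,_,→)
state=s4 head=-2 tape=2_[_]_121   (s4,_)→(s0,2,→)
state=s0 head=-1 tape=2_2[_]121   (s0,_)→(s4,2,←)
state=s4 head=-2 tape=2_[2]2121   (s4,2)→(s3,1,←)
state=s3 head=-3 tape=2[_]12121   (s3,_)→(s1,_,←)
state=s1 head=-4 tape=[2]_12121   (s1,2)→(s3,2,→)
state=s3 head=-3 tape=2[_]12121   (s3,_)→(s1,_,←)
state=s1 head=-4 tape=[2]_12121   (s1,2)→(s3,2,→)
state=s3 head=-3 tape=2[_]12121   (s3,_)→(s1,_,←)
state=s1 head=-4 tape=[2]_12121   (s1,2)→(s3,2,→)
state=s3 head=-3 tape=2[_]12121   (s3,_)→(s1,_,←)
state=s1 head=-4 tape=[2]_12121   (s1,2)→(s3,2,→)
state=s3 head=-3 tape=2[_]12121   (s3,_)→(s1,_,←)
state=s1 head=-4 tape=[2]_12121   (s1,2)→(s3,2,→)
state=s3 head=-3 tape=2[_]12121   (s3,_)→(s1,_,←)
state=s1 head=-4 tape=[2]_12121
After 32 steps: state s1, head at -4, tape 2_12121.

state s1, head at -4, tape 2_12121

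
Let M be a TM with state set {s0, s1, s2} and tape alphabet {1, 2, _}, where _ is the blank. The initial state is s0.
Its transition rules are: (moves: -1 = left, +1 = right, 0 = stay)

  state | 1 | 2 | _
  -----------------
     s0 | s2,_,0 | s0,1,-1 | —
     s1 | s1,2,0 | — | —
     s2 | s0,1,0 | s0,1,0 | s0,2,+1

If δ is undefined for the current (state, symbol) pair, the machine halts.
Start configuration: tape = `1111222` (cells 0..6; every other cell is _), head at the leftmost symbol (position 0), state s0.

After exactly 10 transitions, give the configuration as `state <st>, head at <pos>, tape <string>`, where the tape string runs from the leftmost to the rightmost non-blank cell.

s0 | [1]111222   read 1 → write _, move 0, go to s2
s2 | [_]111222   read _ → write 2, move +1, go to s0
s0 | 2[1]11222   read 1 → write _, move 0, go to s2
s2 | 2[_]11222   read _ → write 2, move +1, go to s0
s0 | 22[1]1222   read 1 → write _, move 0, go to s2
s2 | 22[_]1222   read _ → write 2, move +1, go to s0
s0 | 222[1]222   read 1 → write _, move 0, go to s2
s2 | 222[_]222   read _ → write 2, move +1, go to s0
s0 | 2222[2]22   read 2 → write 1, move -1, go to s0
s0 | 222[2]122   read 2 → write 1, move -1, go to s0
s0 | 22[2]1122
After 10 steps: state s0, head at 2, tape 2221122.

state s0, head at 2, tape 2221122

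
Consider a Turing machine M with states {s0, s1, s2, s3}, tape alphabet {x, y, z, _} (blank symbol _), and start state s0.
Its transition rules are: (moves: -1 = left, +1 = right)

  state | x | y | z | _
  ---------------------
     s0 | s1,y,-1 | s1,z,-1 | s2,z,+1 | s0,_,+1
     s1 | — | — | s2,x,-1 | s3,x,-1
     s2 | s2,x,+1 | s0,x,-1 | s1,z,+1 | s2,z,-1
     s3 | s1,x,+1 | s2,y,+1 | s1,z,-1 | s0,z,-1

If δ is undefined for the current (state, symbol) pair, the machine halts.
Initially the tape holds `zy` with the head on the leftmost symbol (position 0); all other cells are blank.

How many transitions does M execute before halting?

9

s0 | [z]y__   read z → write z, move +1, go to s2
s2 | z[y]__   read y → write x, move -1, go to s0
s0 | [z]x__   read z → write z, move +1, go to s2
s2 | z[x]__   read x → write x, move +1, go to s2
s2 | zx[_]_   read _ → write z, move -1, go to s2
s2 | z[x]z_   read x → write x, move +1, go to s2
s2 | zx[z]_   read z → write z, move +1, go to s1
s1 | zxz[_]   read _ → write x, move -1, go to s3
s3 | zx[z]x   read z → write z, move -1, go to s1
s1 | z[x]zx
M halts after 9 transitions.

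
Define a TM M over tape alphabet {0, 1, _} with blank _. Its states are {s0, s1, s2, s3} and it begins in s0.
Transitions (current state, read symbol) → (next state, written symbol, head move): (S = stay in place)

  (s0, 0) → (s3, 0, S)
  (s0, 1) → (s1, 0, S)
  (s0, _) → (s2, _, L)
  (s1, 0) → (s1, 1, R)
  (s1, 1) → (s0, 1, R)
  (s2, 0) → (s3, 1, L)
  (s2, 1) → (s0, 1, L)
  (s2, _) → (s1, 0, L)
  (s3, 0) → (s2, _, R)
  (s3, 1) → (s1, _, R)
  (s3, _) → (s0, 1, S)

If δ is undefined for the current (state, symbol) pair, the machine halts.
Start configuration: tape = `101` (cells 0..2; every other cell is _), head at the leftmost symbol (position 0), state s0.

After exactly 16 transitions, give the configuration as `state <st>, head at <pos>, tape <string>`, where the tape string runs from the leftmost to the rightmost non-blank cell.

state s0, head at 1, tape 111

s0 | [1]01_   read 1 → write 0, move S, go to s1
s1 | [0]01_   read 0 → write 1, move R, go to s1
s1 | 1[0]1_   read 0 → write 1, move R, go to s1
s1 | 11[1]_   read 1 → write 1, move R, go to s0
s0 | 111[_]   read _ → write _, move L, go to s2
s2 | 11[1]_   read 1 → write 1, move L, go to s0
s0 | 1[1]1_   read 1 → write 0, move S, go to s1
s1 | 1[0]1_   read 0 → write 1, move R, go to s1
s1 | 11[1]_   read 1 → write 1, move R, go to s0
s0 | 111[_]   read _ → write _, move L, go to s2
s2 | 11[1]_   read 1 → write 1, move L, go to s0
s0 | 1[1]1_   read 1 → write 0, move S, go to s1
s1 | 1[0]1_   read 0 → write 1, move R, go to s1
s1 | 11[1]_   read 1 → write 1, move R, go to s0
s0 | 111[_]   read _ → write _, move L, go to s2
s2 | 11[1]_   read 1 → write 1, move L, go to s0
s0 | 1[1]1_
After 16 steps: state s0, head at 1, tape 111.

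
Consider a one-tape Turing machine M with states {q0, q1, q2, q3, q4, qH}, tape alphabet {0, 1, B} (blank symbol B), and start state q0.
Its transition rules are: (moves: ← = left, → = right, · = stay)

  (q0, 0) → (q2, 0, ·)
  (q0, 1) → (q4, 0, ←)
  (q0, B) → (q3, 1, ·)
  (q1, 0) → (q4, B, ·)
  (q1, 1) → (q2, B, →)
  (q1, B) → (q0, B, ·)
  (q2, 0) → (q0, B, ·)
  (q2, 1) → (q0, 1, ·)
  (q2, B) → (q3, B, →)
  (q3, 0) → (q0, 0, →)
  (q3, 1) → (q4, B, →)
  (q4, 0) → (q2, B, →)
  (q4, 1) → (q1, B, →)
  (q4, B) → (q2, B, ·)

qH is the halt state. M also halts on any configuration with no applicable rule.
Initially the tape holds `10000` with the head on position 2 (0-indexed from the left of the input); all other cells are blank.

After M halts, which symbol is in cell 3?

B

q0 | 10[0]00BB   read 0 → write 0, move ·, go to q2
q2 | 10[0]00BB   read 0 → write B, move ·, go to q0
q0 | 10[B]00BB   read B → write 1, move ·, go to q3
q3 | 10[1]00BB   read 1 → write B, move →, go to q4
q4 | 10B[0]0BB   read 0 → write B, move →, go to q2
q2 | 10BB[0]BB   read 0 → write B, move ·, go to q0
q0 | 10BB[B]BB   read B → write 1, move ·, go to q3
q3 | 10BB[1]BB   read 1 → write B, move →, go to q4
q4 | 10BBB[B]B   read B → write B, move ·, go to q2
q2 | 10BBB[B]B   read B → write B, move →, go to q3
q3 | 10BBBB[B]
Cell 3 holds B when M halts.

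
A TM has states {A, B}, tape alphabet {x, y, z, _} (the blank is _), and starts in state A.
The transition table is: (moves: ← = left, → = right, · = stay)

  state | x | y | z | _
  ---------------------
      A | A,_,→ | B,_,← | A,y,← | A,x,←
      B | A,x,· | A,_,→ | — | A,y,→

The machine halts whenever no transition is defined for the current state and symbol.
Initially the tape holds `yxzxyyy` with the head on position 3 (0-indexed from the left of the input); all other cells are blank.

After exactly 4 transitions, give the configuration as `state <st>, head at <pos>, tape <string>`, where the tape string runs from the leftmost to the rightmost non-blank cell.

A | yxz[x]yyy   read x → write _, move →, go to A
A | yxz_[y]yy   read y → write _, move ←, go to B
B | yxz[_]_yy   read _ → write y, move →, go to A
A | yxzy[_]yy   read _ → write x, move ←, go to A
A | yxz[y]xyy
After 4 steps: state A, head at 3, tape yxzyxyy.

state A, head at 3, tape yxzyxyy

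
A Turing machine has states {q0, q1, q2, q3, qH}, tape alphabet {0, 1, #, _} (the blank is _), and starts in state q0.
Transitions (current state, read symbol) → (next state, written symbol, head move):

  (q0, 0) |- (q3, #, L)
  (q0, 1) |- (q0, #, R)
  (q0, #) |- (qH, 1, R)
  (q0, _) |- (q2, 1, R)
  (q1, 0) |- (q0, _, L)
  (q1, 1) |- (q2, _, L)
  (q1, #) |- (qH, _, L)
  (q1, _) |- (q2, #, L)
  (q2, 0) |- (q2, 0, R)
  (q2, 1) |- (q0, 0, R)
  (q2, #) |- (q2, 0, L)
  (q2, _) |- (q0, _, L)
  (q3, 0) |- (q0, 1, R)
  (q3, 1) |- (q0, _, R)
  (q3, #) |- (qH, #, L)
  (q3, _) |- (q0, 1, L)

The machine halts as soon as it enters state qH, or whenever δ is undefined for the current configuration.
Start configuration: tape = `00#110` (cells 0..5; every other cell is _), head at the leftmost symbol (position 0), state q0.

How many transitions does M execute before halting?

5

state=q0 head=0 tape=__[0]0#110   (q0,0)→(q3,#,L)
state=q3 head=-1 tape=_[_]#0#110   (q3,_)→(q0,1,L)
state=q0 head=-2 tape=[_]1#0#110   (q0,_)→(q2,1,R)
state=q2 head=-1 tape=1[1]#0#110   (q2,1)→(q0,0,R)
state=q0 head=0 tape=10[#]0#110   (q0,#)→(qH,1,R)
state=qH head=1 tape=101[0]#110
M halts after 5 transitions.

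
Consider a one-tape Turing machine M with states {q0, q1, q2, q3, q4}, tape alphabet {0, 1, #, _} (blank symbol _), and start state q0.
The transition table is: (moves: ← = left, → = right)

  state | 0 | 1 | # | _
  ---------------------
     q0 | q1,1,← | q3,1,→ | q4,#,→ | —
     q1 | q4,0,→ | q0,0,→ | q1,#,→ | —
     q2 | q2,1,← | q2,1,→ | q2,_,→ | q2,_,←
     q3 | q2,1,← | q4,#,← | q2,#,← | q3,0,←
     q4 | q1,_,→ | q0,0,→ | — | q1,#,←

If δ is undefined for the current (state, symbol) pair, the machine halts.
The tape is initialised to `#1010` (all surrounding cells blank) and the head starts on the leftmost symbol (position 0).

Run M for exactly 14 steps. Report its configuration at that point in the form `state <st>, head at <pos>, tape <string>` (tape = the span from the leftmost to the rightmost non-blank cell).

q0 | [#]1010_   read # → write #, move →, go to q4
q4 | #[1]010_   read 1 → write 0, move →, go to q0
q0 | #0[0]10_   read 0 → write 1, move ←, go to q1
q1 | #[0]110_   read 0 → write 0, move →, go to q4
q4 | #0[1]10_   read 1 → write 0, move →, go to q0
q0 | #00[1]0_   read 1 → write 1, move →, go to q3
q3 | #001[0]_   read 0 → write 1, move ←, go to q2
q2 | #00[1]1_   read 1 → write 1, move →, go to q2
q2 | #001[1]_   read 1 → write 1, move →, go to q2
q2 | #0011[_]   read _ → write _, move ←, go to q2
q2 | #001[1]_   read 1 → write 1, move →, go to q2
q2 | #0011[_]   read _ → write _, move ←, go to q2
q2 | #001[1]_   read 1 → write 1, move →, go to q2
q2 | #0011[_]   read _ → write _, move ←, go to q2
q2 | #001[1]_
After 14 steps: state q2, head at 4, tape #0011.

state q2, head at 4, tape #0011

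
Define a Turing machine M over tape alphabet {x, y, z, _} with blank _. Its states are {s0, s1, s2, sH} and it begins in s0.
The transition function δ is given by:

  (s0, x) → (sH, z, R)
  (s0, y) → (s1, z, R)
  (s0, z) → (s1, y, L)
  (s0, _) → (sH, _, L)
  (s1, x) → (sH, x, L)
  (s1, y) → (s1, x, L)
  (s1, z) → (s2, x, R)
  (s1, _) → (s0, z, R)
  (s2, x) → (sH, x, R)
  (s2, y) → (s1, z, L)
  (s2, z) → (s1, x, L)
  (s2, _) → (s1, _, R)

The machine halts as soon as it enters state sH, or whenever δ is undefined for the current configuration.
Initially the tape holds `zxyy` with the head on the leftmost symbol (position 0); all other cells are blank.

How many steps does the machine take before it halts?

4

s0 | _[z]xyy   read z → write y, move L, go to s1
s1 | [_]yxyy   read _ → write z, move R, go to s0
s0 | z[y]xyy   read y → write z, move R, go to s1
s1 | zz[x]yy   read x → write x, move L, go to sH
sH | z[z]xyy
M halts after 4 transitions.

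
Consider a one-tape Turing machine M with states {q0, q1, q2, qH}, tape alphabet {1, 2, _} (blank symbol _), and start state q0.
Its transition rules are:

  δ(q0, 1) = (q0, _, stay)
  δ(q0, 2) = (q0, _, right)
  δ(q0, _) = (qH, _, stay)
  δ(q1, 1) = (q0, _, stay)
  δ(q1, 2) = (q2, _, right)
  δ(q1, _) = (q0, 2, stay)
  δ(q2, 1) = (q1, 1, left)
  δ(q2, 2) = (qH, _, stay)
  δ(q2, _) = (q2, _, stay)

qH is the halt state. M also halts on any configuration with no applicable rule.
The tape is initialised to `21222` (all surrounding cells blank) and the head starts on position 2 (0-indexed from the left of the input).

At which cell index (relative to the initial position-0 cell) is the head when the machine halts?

5

state=q0 head=2 tape=21[2]22_   (q0,2)→(q0,_,right)
state=q0 head=3 tape=21_[2]2_   (q0,2)→(q0,_,right)
state=q0 head=4 tape=21__[2]_   (q0,2)→(q0,_,right)
state=q0 head=5 tape=21___[_]   (q0,_)→(qH,_,stay)
state=qH head=5 tape=21___[_]
At halt the head is at cell 5.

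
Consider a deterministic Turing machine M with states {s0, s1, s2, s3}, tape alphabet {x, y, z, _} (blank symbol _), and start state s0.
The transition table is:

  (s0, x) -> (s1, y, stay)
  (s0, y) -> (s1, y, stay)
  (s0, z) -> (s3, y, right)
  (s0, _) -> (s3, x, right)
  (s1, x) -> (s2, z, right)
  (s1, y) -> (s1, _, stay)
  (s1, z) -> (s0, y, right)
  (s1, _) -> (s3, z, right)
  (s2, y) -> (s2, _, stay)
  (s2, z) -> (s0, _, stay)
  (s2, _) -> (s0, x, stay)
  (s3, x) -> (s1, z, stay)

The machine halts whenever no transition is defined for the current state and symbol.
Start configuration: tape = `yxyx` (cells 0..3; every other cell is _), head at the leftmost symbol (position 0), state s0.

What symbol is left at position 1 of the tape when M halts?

y

state=s0 head=0 tape=[y]xyx__   (s0,y)→(s1,y,stay)
state=s1 head=0 tape=[y]xyx__   (s1,y)→(s1,_,stay)
state=s1 head=0 tape=[_]xyx__   (s1,_)→(s3,z,right)
state=s3 head=1 tape=z[x]yx__   (s3,x)→(s1,z,stay)
state=s1 head=1 tape=z[z]yx__   (s1,z)→(s0,y,right)
state=s0 head=2 tape=zy[y]x__   (s0,y)→(s1,y,stay)
state=s1 head=2 tape=zy[y]x__   (s1,y)→(s1,_,stay)
state=s1 head=2 tape=zy[_]x__   (s1,_)→(s3,z,right)
state=s3 head=3 tape=zyz[x]__   (s3,x)→(s1,z,stay)
state=s1 head=3 tape=zyz[z]__   (s1,z)→(s0,y,right)
state=s0 head=4 tape=zyzy[_]_   (s0,_)→(s3,x,right)
state=s3 head=5 tape=zyzyx[_]
Cell 1 holds y when M halts.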